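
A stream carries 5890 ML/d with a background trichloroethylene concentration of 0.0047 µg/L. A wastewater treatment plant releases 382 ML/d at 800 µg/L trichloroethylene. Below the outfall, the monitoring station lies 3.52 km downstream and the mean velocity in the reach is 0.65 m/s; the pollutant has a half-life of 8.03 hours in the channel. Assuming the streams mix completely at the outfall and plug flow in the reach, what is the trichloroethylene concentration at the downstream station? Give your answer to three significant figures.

Mass balance: C = (5890·0.004700 + 382.0·800.0) / 6272 = 305600/6272 = 48.73 µg/L.
Travel time t = 3.52·1000 / 0.65 = 5415 s = 1.504 h.
Half-life 8.03 h → k = ln 2 / 8.03 = 0.08632 h⁻¹ = 2.072 d⁻¹.
First-order decay: C = 48.73·exp(−k·t) = 48.73·0.8782 = 42.80 µg/L.

42.8 µg/L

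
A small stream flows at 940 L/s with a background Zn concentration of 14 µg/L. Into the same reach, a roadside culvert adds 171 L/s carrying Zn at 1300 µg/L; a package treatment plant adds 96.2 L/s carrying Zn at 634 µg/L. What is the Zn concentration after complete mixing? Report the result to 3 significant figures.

246 µg/L

Mixed concentration C = ΣQC/ΣQ = (940.0·14.00 + 171.0·1300 + 96.20·634.0) / 1207 = 296500/1207 = 245.6 µg/L.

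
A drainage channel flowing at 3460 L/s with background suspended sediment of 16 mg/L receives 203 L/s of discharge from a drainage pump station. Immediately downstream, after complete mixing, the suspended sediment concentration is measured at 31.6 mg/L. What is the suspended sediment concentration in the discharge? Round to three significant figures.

Mass balance: 3460·16.00 + 203.0·Cₑ = 3663·31.60
→ Cₑ = (3663·31.60 − 3460·16.00) / 203.0 = 297.5 mg/L.

297 mg/L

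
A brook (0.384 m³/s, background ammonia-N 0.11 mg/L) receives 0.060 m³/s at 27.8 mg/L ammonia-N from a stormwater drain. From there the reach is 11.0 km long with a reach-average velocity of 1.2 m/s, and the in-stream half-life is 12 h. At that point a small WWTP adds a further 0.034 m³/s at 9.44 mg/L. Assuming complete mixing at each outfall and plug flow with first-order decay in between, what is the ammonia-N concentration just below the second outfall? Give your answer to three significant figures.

3.76 mg/L

Flow-weighted average: C = (0.3840·0.1100 + 0.06000·27.80) / 0.4440 = 1.710/0.4440 = 3.852 mg/L; combined flow 0.4440 m³/s.
Travel time t = 11.0·1000 / 1.2 = 9167 s = 2.546 h.
Half-life 12 h → k = ln 2 / 12 = 0.05776 h⁻¹ = 1.386 d⁻¹.
First-order decay: C = 3.852·exp(−k·t) = 3.852·0.8632 = 3.325 mg/L.
At the second outfall, C = (0.4440·3.325 + 0.03400·9.440) / (0.4440 + 0.03400) = 3.760 mg/L.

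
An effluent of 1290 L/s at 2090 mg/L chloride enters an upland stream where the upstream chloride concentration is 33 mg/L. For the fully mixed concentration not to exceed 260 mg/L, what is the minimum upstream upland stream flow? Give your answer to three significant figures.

10400 L/s

Set C_mix = 260: (Q·33.00 + 1290·2090) / (Q + 1290) = 260
→ Q = 1290·(2090 − 260)/(260 − 33.00) = 10400 L/s.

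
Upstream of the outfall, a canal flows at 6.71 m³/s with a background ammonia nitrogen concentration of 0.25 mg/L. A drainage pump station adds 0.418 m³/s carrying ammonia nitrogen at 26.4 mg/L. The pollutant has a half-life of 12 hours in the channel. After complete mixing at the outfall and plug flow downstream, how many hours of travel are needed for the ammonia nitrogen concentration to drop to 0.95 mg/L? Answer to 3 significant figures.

After mixing, C = (6.710·0.2500 + 0.4180·26.40) / 7.128 = 12.71/7.128 = 1.783 mg/L.
Half-life 12 h → k = ln 2 / 12 = 0.05776 h⁻¹ = 1.386 d⁻¹.
1.783·exp(−k·t) = 0.95 → t = ln(1.783/0.95)/k = 39260 s = 10.90 h.

10.9 h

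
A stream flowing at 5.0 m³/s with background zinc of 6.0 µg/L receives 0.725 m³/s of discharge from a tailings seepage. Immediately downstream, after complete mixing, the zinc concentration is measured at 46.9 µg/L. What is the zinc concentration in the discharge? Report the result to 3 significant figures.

329 µg/L

Mass balance: 5.000·6.000 + 0.7250·Cₑ = 5.725·46.90
→ Cₑ = (5.725·46.90 − 5.000·6.000) / 0.7250 = 329.0 µg/L.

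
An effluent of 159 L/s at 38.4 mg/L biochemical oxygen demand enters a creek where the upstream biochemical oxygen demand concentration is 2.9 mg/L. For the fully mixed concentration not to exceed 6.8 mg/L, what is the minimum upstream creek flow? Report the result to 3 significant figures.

1290 L/s

Set C_mix = 6.8: (Q·2.900 + 159.0·38.40) / (Q + 159.0) = 6.8
→ Q = 159.0·(38.40 − 6.8)/(6.8 − 2.900) = 1288 L/s.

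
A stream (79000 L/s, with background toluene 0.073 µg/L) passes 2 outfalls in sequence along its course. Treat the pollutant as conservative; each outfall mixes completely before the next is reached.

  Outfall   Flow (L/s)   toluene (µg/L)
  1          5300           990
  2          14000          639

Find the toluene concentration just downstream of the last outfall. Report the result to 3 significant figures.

144 µg/L

After outfall 1: Q = 79000 + 5300 = 84300 L/s; C = (79000·0.07300 + 5300·990.0)/84300 = 62.31 µg/L.
After outfall 2: Q = 84300 + 14000 = 98300 L/s; C = (84300·62.31 + 14000·639.0)/98300 = 144.4 µg/L.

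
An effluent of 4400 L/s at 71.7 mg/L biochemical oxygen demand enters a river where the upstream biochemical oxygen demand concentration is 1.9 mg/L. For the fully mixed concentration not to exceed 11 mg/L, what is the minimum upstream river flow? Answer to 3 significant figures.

29300 L/s

Set C_mix = 11: (Q·1.900 + 4400·71.70) / (Q + 4400) = 11
→ Q = 4400·(71.70 − 11)/(11 − 1.900) = 29350 L/s.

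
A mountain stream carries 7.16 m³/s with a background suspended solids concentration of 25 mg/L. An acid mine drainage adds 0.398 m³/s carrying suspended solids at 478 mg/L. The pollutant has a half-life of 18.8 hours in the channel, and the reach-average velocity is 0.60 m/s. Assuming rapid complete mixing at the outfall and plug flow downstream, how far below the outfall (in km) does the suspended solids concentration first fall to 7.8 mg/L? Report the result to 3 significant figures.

107 km

Conservation of mass: C = (7.160·25.00 + 0.3980·478.0) / 7.558 = 369.2/7.558 = 48.85 mg/L.
Half-life 18.8 h → k = ln 2 / 18.8 = 0.03687 h⁻¹ = 0.8849 d⁻¹.
Set 48.85·exp(−k·t) = 7.8 → t = ln(48.85/7.8)/k = 179100 s = 49.76 h.
Distance = v·t = 0.60·179100 = 107500 m = 107.5 km.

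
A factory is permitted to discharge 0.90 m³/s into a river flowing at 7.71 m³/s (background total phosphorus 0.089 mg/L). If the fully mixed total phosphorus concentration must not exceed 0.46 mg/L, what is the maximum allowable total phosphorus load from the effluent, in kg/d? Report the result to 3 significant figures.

283 kg/d

Mass balance at the limit: 7.710·0.08900 + 0.9000·Cₑ = 8.610·0.46 → Cₑ = 3.638 mg/L.
Load = 0.9000 m³/s × 3.638 g/m³ × 86 400 s/d = 282.9 kg/d.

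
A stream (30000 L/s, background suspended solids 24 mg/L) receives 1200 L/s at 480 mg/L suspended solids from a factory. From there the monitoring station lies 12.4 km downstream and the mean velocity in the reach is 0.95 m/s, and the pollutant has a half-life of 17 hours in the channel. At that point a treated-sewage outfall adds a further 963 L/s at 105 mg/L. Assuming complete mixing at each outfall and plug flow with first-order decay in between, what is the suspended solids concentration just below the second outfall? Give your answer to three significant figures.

Mixed concentration C = ΣQC/ΣQ = (30000·24.00 + 1200·480.0) / 31200 = 1296000/31200 = 41.54 mg/L; combined flow 31200 L/s.
Travel time t = 12.4·1000 / 0.95 = 13050 s = 3.626 h.
Half-life 17 h → k = ln 2 / 17 = 0.04077 h⁻¹ = 0.9786 d⁻¹.
Applying C = C₀e^(−kt): 41.54 × 0.8626 = 35.83 mg/L.
At the second outfall, C = (31200·35.83 + 963.0·105.0) / (31200 + 963.0) = 37.90 mg/L.

37.9 mg/L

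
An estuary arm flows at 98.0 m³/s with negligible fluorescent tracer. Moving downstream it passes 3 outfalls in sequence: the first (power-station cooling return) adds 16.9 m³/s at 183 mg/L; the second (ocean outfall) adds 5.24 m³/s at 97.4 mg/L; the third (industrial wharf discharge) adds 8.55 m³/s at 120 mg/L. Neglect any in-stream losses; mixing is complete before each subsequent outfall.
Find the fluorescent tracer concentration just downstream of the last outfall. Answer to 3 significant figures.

36.0 mg/L

After outfall 1: Q = 98.00 + 16.90 = 114.9 m³/s; C = (98.00·0 + 16.90·183.0)/114.9 = 26.92 mg/L.
After outfall 2: Q = 114.9 + 5.240 = 120.1 m³/s; C = (114.9·26.92 + 5.240·97.40)/120.1 = 29.99 mg/L.
After outfall 3: Q = 120.1 + 8.550 = 128.7 m³/s; C = (120.1·29.99 + 8.550·120.0)/128.7 = 35.97 mg/L.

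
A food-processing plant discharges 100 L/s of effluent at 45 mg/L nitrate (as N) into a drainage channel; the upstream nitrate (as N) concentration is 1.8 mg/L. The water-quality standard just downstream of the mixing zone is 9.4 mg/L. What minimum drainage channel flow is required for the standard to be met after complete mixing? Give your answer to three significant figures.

468 L/s

Set C_mix = 9.4: (Q·1.800 + 100.0·45.00) / (Q + 100.0) = 9.4
→ Q = 100.0·(45.00 − 9.4)/(9.4 − 1.800) = 468.4 L/s.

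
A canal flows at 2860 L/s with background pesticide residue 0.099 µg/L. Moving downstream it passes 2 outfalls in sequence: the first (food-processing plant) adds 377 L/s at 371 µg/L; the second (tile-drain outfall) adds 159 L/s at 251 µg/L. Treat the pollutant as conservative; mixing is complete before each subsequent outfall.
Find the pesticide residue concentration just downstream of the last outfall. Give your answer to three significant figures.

53.0 µg/L

Below outfall 1: Q → 3237 L/s, C = (2860·0.09900 + 377.0·371.0)/3237 = 43.30 µg/L.
Below outfall 2: Q → 3396 L/s, C = (3237·43.30 + 159.0·251.0)/3396 = 53.02 µg/L.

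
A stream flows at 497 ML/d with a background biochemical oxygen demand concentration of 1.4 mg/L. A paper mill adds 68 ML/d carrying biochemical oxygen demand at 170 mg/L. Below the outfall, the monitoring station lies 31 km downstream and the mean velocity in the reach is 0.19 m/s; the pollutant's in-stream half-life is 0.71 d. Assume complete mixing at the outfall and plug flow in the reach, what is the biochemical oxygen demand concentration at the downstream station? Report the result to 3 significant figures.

3.43 mg/L

Mass balance: C = (497.0·1.400 + 68.00·170.0) / 565.0 = 12260/565.0 = 21.69 mg/L.
Travel time t = 31·1000 / 0.19 = 163200 s = 45.32 h.
Half-life 0.71 d → k = ln 2 / 0.71 = 0.9763 d⁻¹.
Applying C = C₀e^(−kt): 21.69 × 0.1583 = 3.433 mg/L.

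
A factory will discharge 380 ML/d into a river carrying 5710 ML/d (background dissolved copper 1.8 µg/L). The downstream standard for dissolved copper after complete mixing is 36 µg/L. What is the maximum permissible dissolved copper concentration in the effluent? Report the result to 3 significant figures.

550 µg/L

At the limit, (Qr·Cr + Qe·Cₑ)/(Qr + Qe) = 36:
Cₑ = (6090·36 − 5710·1.800) / 380.0 = 549.9 µg/L.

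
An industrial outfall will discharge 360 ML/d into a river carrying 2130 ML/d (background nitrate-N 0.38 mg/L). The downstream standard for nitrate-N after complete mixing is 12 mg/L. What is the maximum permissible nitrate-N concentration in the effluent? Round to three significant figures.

80.8 mg/L

At the limit, (Qr·Cr + Qe·Cₑ)/(Qr + Qe) = 12:
Cₑ = (2490·12 − 2130·0.3800) / 360.0 = 80.75 mg/L.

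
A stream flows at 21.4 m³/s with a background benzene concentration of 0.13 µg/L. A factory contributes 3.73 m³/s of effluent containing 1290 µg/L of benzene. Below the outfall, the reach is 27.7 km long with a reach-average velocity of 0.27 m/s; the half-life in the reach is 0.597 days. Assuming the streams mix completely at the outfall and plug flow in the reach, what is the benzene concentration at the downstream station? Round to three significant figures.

48.3 µg/L

Mass balance: C = (21.40·0.1300 + 3.730·1290) / 25.13 = 4814/25.13 = 191.6 µg/L.
Travel time t = 27.7·1000 / 0.27 = 102600 s = 28.50 h.
Half-life 0.597 d → k = ln 2 / 0.597 = 1.161 d⁻¹.
First-order decay: C = 191.6·exp(−k·t) = 191.6·0.2519 = 48.26 µg/L.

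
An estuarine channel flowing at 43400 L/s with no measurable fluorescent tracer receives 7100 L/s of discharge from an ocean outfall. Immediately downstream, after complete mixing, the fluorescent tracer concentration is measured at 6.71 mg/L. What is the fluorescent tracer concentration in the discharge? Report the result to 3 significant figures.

47.7 mg/L

Mass balance: 43400·0 + 7100·Cₑ = 50500·6.710
→ Cₑ = (50500·6.710 − 43400·0) / 7100 = 47.73 mg/L.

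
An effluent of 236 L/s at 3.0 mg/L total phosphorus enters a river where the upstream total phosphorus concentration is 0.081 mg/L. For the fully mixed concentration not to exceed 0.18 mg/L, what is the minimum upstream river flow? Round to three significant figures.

6720 L/s

Set C_mix = 0.18: (Q·0.08100 + 236.0·3.000) / (Q + 236.0) = 0.18
→ Q = 236.0·(3.000 − 0.18)/(0.18 − 0.08100) = 6722 L/s.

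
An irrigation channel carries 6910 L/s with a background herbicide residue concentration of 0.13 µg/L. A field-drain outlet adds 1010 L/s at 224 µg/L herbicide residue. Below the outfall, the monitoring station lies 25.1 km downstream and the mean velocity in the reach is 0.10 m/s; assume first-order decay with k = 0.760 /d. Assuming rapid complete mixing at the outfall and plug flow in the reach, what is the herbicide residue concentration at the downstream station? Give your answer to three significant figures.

3.15 µg/L

After mixing, C = (6910·0.1300 + 1010·224.0) / 7920 = 227100/7920 = 28.68 µg/L.
Travel time t = 25.1·1000 / 0.10 = 251000 s = 69.72 h.
Applying C = C₀e^(−kt): 28.68 × 0.1099 = 3.153 µg/L.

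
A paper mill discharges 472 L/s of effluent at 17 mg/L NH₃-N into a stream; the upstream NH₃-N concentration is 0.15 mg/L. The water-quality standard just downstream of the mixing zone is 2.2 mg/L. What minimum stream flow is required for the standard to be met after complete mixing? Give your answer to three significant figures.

Set C_mix = 2.2: (Q·0.1500 + 472.0·17.00) / (Q + 472.0) = 2.2
→ Q = 472.0·(17.00 − 2.2)/(2.2 − 0.1500) = 3408 L/s.

3410 L/s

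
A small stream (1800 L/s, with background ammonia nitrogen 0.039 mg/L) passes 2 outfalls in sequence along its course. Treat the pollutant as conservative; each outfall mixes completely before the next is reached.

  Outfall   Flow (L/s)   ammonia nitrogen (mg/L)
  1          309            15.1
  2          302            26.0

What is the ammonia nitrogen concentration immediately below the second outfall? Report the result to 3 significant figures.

5.22 mg/L

After outfall 1: Q = 1800 + 309.0 = 2109 L/s; C = (1800·0.03900 + 309.0·15.10)/2109 = 2.246 mg/L.
After outfall 2: Q = 2109 + 302.0 = 2411 L/s; C = (2109·2.246 + 302.0·26.00)/2411 = 5.221 mg/L.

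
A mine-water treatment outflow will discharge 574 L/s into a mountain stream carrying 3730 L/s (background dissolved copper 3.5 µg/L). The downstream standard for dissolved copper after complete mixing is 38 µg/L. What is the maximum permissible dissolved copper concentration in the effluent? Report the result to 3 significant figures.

At the limit, (Qr·Cr + Qe·Cₑ)/(Qr + Qe) = 38:
Cₑ = (4304·38 − 3730·3.500) / 574.0 = 262.2 µg/L.

262 µg/L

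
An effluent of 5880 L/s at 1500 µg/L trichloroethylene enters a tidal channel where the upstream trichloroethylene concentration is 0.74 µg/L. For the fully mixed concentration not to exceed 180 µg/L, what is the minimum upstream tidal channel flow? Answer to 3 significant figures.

Set C_mix = 180: (Q·0.7400 + 5880·1500) / (Q + 5880) = 180
→ Q = 5880·(1500 − 180)/(180 − 0.7400) = 43300 L/s.

43300 L/s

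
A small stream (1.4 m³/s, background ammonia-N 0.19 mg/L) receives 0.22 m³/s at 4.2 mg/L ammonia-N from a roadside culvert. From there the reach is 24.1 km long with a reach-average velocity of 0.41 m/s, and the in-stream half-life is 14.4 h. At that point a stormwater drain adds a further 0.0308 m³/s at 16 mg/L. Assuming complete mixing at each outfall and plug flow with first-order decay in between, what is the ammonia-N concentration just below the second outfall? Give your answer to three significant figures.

Mass balance: C = (1.400·0.1900 + 0.2200·4.200) / 1.620 = 1.190/1.620 = 0.7346 mg/L; combined flow 1.620 m³/s.
Travel time t = 24.1·1000 / 0.41 = 58780 s = 16.33 h.
Half-life 14.4 h → k = ln 2 / 14.4 = 0.04814 h⁻¹ = 1.155 d⁻¹.
After decay, C = 0.7346 × e^(−kt) = 0.7346 × 0.4557 = 0.3347 mg/L.
At the second outfall, C = (1.620·0.3347 + 0.03080·16.00) / (1.620 + 0.03080) = 0.6270 mg/L.

0.627 mg/L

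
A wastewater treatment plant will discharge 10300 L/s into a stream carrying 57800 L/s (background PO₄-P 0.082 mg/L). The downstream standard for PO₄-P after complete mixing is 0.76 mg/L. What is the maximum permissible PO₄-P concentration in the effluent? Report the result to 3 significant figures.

4.56 mg/L

At the limit, (Qr·Cr + Qe·Cₑ)/(Qr + Qe) = 0.76:
Cₑ = (68100·0.76 − 57800·0.08200) / 10300 = 4.565 mg/L.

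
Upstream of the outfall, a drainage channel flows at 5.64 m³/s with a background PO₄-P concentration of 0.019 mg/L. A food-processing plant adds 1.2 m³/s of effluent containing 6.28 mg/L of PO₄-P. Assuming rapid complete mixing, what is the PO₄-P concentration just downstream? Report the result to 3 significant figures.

1.12 mg/L

After mixing, C = (5.640·0.01900 + 1.200·6.280) / 6.840 = 7.643/6.840 = 1.117 mg/L.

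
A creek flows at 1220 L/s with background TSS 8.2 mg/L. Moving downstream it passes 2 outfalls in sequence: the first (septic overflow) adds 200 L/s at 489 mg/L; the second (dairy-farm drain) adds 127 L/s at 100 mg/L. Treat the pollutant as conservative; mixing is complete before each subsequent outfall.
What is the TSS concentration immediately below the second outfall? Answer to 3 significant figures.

Outfall 1: combined Q = 1420 L/s; C = (1220·8.200 + 200.0·489.0)/1420 = 75.92 mg/L.
Outfall 2: combined Q = 1547 L/s; C = (1420·75.92 + 127.0·100.0)/1547 = 77.90 mg/L.

77.9 mg/L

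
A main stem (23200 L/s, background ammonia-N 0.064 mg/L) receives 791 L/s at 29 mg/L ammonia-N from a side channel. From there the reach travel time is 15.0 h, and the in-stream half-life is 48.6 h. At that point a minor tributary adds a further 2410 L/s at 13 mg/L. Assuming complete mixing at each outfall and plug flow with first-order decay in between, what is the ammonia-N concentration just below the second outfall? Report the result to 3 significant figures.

Mass balance: C = (23200·0.06400 + 791.0·29.00) / 23990 = 24420/23990 = 1.018 mg/L; combined flow 23990 L/s.
Half-life 48.6 h → k = ln 2 / 48.6 = 0.01426 h⁻¹ = 0.3423 d⁻¹.
Decay over the reach: 1.018·exp(−kt) = 1.018·0.8074 = 0.8220 mg/L.
Second outfall: C = (23990·0.8220 + 2410·13.00)/26400 = 1.934 mg/L.

1.93 mg/L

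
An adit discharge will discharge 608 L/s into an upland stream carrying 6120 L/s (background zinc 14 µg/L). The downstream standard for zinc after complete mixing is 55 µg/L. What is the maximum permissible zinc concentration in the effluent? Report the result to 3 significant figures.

At the limit, (Qr·Cr + Qe·Cₑ)/(Qr + Qe) = 55:
Cₑ = (6728·55 − 6120·14.00) / 608.0 = 467.7 µg/L.

468 µg/L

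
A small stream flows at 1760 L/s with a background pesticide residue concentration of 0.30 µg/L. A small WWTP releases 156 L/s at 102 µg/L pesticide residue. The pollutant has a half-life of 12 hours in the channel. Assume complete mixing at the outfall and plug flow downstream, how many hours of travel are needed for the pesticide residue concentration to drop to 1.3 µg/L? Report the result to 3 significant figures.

32.7 h

Mass balance: C = (1760·0.3000 + 156.0·102.0) / 1916 = 16440/1916 = 8.580 µg/L.
Half-life 12 h → k = ln 2 / 12 = 0.05776 h⁻¹ = 1.386 d⁻¹.
8.580·exp(−k·t) = 1.3 → t = ln(8.580/1.3)/k = 117600 s = 32.67 h.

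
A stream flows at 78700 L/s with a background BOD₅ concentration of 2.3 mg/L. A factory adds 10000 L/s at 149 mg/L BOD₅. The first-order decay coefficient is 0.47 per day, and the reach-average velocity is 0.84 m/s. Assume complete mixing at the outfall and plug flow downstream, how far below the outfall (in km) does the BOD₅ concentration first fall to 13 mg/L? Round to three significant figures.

Mixed concentration C = ΣQC/ΣQ = (78700·2.300 + 10000·149.0) / 88700 = 1671000/88700 = 18.84 mg/L.
Set 18.84·exp(−k·t) = 13 → t = ln(18.84/13)/k = 68200 s = 18.94 h.
Distance = v·t = 0.84·68200 = 57280 m = 57.28 km.

57.3 km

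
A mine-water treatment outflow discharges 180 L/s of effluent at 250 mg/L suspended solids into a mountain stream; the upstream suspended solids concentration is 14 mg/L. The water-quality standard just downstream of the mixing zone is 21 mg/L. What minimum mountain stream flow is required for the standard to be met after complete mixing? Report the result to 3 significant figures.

Set C_mix = 21: (Q·14.00 + 180.0·250.0) / (Q + 180.0) = 21
→ Q = 180.0·(250.0 − 21)/(21 − 14.00) = 5889 L/s.

5890 L/s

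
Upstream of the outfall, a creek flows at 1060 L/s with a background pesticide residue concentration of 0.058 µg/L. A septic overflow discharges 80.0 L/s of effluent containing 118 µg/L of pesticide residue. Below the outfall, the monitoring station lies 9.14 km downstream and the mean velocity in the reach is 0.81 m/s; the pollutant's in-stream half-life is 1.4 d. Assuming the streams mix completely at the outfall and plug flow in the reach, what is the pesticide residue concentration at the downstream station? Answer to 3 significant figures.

Flow-weighted average: C = (1060·0.05800 + 80.00·118.0) / 1140 = 9501/1140 = 8.335 µg/L.
Travel time t = 9.14·1000 / 0.81 = 11280 s = 3.134 h.
Half-life 1.4 d → k = ln 2 / 1.4 = 0.4951 d⁻¹.
Decay over the reach: 8.335·exp(−kt) = 8.335·0.9374 = 7.813 µg/L.

7.81 µg/L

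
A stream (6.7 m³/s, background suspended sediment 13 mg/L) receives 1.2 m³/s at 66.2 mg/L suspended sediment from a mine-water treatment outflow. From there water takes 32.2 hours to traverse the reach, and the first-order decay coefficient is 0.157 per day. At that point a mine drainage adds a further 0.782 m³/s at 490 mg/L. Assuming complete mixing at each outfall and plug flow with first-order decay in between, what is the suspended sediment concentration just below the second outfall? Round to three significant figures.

59.7 mg/L

After mixing, C = (6.700·13.00 + 1.200·66.20) / 7.900 = 166.5/7.900 = 21.08 mg/L; combined flow 7.900 m³/s.
Decay over the reach: 21.08·exp(−kt) = 21.08·0.8101 = 17.08 mg/L.
Second outfall: C = (7.900·17.08 + 0.7820·490.0)/8.682 = 59.67 mg/L.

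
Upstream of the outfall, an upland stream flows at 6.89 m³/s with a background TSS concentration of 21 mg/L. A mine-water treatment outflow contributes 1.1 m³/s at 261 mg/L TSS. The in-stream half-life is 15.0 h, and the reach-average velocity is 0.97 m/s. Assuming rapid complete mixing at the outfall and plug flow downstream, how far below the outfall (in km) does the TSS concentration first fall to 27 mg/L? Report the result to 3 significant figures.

Conservation of mass: C = (6.890·21.00 + 1.100·261.0) / 7.990 = 431.8/7.990 = 54.04 mg/L.
Half-life 15.0 h → k = ln 2 / 15.0 = 0.04621 h⁻¹ = 1.109 d⁻¹.
Set 54.04·exp(−k·t) = 27 → t = ln(54.04/27)/k = 54060 s = 15.02 h.
Distance = v·t = 0.97·54060 = 52440 m = 52.44 km.

52.4 km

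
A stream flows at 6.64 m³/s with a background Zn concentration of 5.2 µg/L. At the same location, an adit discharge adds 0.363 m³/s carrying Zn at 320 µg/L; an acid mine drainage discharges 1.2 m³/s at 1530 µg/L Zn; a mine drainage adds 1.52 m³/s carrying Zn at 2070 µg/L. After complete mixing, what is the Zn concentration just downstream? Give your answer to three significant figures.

528 µg/L

Mass balance: C = (6.640·5.200 + 0.3630·320.0 + 1.200·1530 + 1.520·2070) / 9.723 = 5133/9.723 = 527.9 µg/L.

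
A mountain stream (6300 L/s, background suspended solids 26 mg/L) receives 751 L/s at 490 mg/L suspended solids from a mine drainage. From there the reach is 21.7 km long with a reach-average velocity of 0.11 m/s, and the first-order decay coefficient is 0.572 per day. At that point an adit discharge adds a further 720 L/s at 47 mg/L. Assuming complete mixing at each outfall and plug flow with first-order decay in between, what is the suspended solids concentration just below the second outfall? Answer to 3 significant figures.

Flow-weighted average: C = (6300·26.00 + 751.0·490.0) / 7051 = 531800/7051 = 75.42 mg/L; combined flow 7051 L/s.
Travel time t = 21.7·1000 / 0.11 = 197300 s = 54.80 h.
Decay over the reach: 75.42·exp(−kt) = 75.42·0.2709 = 20.43 mg/L.
Second outfall: C = (7051·20.43 + 720.0·47.00)/7771 = 22.89 mg/L.

22.9 mg/L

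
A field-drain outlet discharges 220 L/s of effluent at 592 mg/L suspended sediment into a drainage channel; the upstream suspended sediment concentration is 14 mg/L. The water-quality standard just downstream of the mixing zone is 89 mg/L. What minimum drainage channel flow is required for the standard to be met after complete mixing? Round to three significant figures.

1480 L/s

Set C_mix = 89: (Q·14.00 + 220.0·592.0) / (Q + 220.0) = 89
→ Q = 220.0·(592.0 − 89)/(89 − 14.00) = 1475 L/s.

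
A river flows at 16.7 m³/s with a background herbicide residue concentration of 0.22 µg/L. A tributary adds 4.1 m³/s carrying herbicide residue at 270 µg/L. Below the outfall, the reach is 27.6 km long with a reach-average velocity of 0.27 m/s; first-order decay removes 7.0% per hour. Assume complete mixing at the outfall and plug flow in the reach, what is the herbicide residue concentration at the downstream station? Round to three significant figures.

After mixing, C = (16.70·0.2200 + 4.100·270.0) / 20.80 = 1111/20.80 = 53.40 µg/L.
Travel time t = 27.6·1000 / 0.27 = 102200 s = 28.40 h.
7.0%/h lost → k = −ln(1 − 0.07) = 0.07257 h⁻¹.
Applying C = C₀e^(−kt): 53.40 × 0.1274 = 6.801 µg/L.

6.80 µg/L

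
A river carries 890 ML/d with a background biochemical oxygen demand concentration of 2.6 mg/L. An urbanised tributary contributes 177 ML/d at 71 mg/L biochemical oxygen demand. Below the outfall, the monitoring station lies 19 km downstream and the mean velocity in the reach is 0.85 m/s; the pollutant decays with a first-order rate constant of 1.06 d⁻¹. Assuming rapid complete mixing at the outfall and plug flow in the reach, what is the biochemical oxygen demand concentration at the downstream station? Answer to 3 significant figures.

Flow-weighted average: C = (890.0·2.600 + 177.0·71.00) / 1067 = 14880/1067 = 13.95 mg/L.
Travel time t = 19·1000 / 0.85 = 22350 s = 6.209 h.
After decay, C = 13.95 × e^(−kt) = 13.95 × 0.7602 = 10.60 mg/L.

10.6 mg/L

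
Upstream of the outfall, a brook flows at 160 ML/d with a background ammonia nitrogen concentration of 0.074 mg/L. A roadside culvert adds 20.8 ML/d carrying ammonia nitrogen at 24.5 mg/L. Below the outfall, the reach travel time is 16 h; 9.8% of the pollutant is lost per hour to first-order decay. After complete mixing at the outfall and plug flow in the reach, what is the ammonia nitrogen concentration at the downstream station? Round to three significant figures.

0.554 mg/L

After mixing, C = (160.0·0.07400 + 20.80·24.50) / 180.8 = 521.4/180.8 = 2.884 mg/L.
9.8%/h lost → k = −ln(1 − 0.098) = 0.1031 h⁻¹.
After decay, C = 2.884 × e^(−kt) = 2.884 × 0.1920 = 0.5537 mg/L.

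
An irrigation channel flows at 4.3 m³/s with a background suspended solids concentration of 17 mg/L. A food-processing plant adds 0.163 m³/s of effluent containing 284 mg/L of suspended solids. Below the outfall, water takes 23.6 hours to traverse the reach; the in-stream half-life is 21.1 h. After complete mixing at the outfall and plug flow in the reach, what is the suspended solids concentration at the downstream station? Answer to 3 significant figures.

Mixed concentration C = ΣQC/ΣQ = (4.300·17.00 + 0.1630·284.0) / 4.463 = 119.4/4.463 = 26.75 mg/L.
Half-life 21.1 h → k = ln 2 / 21.1 = 0.03285 h⁻¹ = 0.7884 d⁻¹.
After decay, C = 26.75 × e^(−kt) = 26.75 × 0.4606 = 12.32 mg/L.

12.3 mg/L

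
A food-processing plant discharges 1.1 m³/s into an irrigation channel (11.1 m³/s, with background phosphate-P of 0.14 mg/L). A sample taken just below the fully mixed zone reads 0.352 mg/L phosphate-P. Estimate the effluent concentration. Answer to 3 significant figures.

2.49 mg/L

Mass balance: 11.10·0.1400 + 1.100·Cₑ = 12.20·0.3520
→ Cₑ = (12.20·0.3520 − 11.10·0.1400) / 1.100 = 2.491 mg/L.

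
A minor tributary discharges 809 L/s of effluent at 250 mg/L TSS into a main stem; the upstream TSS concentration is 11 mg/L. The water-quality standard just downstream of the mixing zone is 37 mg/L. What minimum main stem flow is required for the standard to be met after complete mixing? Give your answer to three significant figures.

Set C_mix = 37: (Q·11.00 + 809.0·250.0) / (Q + 809.0) = 37
→ Q = 809.0·(250.0 − 37)/(37 − 11.00) = 6628 L/s.

6630 L/s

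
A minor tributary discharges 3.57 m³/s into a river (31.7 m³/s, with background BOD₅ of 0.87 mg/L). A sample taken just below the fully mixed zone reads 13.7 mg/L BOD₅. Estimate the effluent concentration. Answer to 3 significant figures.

Mass balance: 31.70·0.8700 + 3.570·Cₑ = 35.27·13.70
→ Cₑ = (35.27·13.70 − 31.70·0.8700) / 3.570 = 127.6 mg/L.

128 mg/L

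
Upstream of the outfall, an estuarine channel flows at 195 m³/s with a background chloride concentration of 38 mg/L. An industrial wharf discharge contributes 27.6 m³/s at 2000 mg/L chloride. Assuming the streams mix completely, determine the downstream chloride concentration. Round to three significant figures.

281 mg/L

Flow-weighted average: C = (195.0·38.00 + 27.60·2000) / 222.6 = 62610/222.6 = 281.3 mg/L.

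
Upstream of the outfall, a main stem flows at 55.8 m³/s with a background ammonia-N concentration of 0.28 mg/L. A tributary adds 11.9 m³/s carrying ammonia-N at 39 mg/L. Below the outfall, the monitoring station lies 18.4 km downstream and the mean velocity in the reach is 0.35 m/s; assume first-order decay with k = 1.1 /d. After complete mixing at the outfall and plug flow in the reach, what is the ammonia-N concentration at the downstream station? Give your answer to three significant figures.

Flow-weighted average: C = (55.80·0.2800 + 11.90·39.00) / 67.70 = 479.7/67.70 = 7.086 mg/L.
Travel time t = 18.4·1000 / 0.35 = 52570 s = 14.60 h.
First-order decay: C = 7.086·exp(−k·t) = 7.086·0.5121 = 3.628 mg/L.

3.63 mg/L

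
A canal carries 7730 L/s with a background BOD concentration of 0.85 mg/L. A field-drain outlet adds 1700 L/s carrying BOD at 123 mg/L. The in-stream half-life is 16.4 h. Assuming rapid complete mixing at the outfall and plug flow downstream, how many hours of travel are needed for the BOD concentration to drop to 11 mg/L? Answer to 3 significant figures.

17.3 h

After mixing, C = (7730·0.8500 + 1700·123.0) / 9430 = 215700/9430 = 22.87 mg/L.
Half-life 16.4 h → k = ln 2 / 16.4 = 0.04227 h⁻¹ = 1.014 d⁻¹.
22.87·exp(−k·t) = 11 → t = ln(22.87/11)/k = 62350 s = 17.32 h.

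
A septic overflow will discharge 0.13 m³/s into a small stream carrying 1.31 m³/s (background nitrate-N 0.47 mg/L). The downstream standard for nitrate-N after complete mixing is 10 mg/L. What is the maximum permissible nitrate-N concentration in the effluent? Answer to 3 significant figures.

106 mg/L

At the limit, (Qr·Cr + Qe·Cₑ)/(Qr + Qe) = 10:
Cₑ = (1.440·10 − 1.310·0.4700) / 0.1300 = 106.0 mg/L.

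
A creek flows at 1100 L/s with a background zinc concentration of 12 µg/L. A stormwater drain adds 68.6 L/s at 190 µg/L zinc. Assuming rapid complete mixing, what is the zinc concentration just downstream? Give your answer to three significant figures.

Mixed concentration C = ΣQC/ΣQ = (1100·12.00 + 68.60·190.0) / 1169 = 26230/1169 = 22.45 µg/L.

22.4 µg/L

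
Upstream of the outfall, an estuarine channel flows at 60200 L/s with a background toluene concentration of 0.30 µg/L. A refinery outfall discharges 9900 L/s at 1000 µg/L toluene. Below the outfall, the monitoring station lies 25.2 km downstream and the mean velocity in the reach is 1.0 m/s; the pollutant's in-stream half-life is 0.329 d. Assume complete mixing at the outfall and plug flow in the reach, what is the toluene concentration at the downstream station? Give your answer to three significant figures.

76.5 µg/L

Mixed concentration C = ΣQC/ΣQ = (60200·0.3000 + 9900·1000) / 70100 = 9918000/70100 = 141.5 µg/L.
Travel time t = 25.2·1000 / 1.0 = 25200 s = 7.000 h.
Half-life 0.329 d → k = ln 2 / 0.329 = 2.107 d⁻¹.
Decay over the reach: 141.5·exp(−kt) = 141.5·0.5409 = 76.53 µg/L.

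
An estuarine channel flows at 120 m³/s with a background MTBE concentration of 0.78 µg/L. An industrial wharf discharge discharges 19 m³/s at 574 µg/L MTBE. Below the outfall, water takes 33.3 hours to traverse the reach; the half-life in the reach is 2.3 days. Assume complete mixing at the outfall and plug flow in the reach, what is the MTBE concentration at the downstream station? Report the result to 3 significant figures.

Flow-weighted average: C = (120.0·0.7800 + 19.00·574.0) / 139.0 = 11000/139.0 = 79.13 µg/L.
Half-life 2.3 d → k = ln 2 / 2.3 = 0.3014 d⁻¹.
First-order decay: C = 79.13·exp(−k·t) = 79.13·0.6583 = 52.09 µg/L.

52.1 µg/L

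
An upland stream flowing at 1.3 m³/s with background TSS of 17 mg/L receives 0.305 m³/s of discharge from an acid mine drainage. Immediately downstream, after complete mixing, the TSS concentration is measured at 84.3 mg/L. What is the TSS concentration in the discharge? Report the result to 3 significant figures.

371 mg/L

Mass balance: 1.300·17.00 + 0.3050·Cₑ = 1.605·84.30
→ Cₑ = (1.605·84.30 − 1.300·17.00) / 0.3050 = 371.2 mg/L.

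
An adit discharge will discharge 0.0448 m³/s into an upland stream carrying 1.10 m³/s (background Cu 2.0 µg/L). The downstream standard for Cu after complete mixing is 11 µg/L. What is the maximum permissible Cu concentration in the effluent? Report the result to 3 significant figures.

232 µg/L

At the limit, (Qr·Cr + Qe·Cₑ)/(Qr + Qe) = 11:
Cₑ = (1.145·11 − 1.100·2.000) / 0.04480 = 232.0 µg/L.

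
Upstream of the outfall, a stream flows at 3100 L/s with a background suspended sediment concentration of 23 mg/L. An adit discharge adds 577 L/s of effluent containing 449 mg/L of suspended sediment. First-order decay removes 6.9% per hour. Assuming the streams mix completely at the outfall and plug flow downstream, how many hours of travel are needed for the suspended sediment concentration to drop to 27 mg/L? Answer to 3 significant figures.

16.8 h

Mixed concentration C = ΣQC/ΣQ = (3100·23.00 + 577.0·449.0) / 3677 = 330400/3677 = 89.85 mg/L.
6.9%/h lost → k = −ln(1 − 0.069) = 0.07150 h⁻¹.
89.85·exp(−k·t) = 27 → t = ln(89.85/27)/k = 60540 s = 16.82 h.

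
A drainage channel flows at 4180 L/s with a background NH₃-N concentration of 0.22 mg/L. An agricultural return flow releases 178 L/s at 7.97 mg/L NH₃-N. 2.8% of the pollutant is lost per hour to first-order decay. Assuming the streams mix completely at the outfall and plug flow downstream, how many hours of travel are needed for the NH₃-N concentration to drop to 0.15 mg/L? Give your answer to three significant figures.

44.9 h

After mixing, C = (4180·0.2200 + 178.0·7.970) / 4358 = 2338/4358 = 0.5365 mg/L.
2.8%/h lost → k = −ln(1 − 0.028) = 0.02840 h⁻¹.
0.5365·exp(−k·t) = 0.15 → t = ln(0.5365/0.15)/k = 161600 s = 44.88 h.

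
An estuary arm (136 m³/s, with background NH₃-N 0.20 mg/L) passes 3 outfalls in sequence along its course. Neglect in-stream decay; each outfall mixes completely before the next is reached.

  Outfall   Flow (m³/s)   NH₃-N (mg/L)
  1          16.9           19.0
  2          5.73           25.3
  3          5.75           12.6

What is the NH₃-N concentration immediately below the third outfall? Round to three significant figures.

Below outfall 1: Q → 152.9 m³/s, C = (136.0·0.2000 + 16.90·19.00)/152.9 = 2.278 mg/L.
Below outfall 2: Q → 158.6 m³/s, C = (152.9·2.278 + 5.730·25.30)/158.6 = 3.110 mg/L.
Below outfall 3: Q → 164.4 m³/s, C = (158.6·3.110 + 5.750·12.60)/164.4 = 3.442 mg/L.

3.44 mg/L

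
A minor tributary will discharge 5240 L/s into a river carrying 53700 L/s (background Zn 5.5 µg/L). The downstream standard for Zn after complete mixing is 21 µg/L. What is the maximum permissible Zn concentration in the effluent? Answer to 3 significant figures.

180 µg/L

At the limit, (Qr·Cr + Qe·Cₑ)/(Qr + Qe) = 21:
Cₑ = (58940·21 − 53700·5.500) / 5240 = 179.8 µg/L.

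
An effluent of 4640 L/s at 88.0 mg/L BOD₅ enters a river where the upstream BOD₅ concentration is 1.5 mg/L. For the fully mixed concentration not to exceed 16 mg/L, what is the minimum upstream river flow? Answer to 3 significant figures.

Set C_mix = 16: (Q·1.500 + 4640·88.00) / (Q + 4640) = 16
→ Q = 4640·(88.00 − 16)/(16 − 1.500) = 23040 L/s.

23000 L/s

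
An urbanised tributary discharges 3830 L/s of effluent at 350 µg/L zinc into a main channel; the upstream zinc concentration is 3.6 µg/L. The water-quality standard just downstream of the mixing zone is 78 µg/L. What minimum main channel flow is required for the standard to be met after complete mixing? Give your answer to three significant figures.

Set C_mix = 78: (Q·3.600 + 3830·350.0) / (Q + 3830) = 78
→ Q = 3830·(350.0 − 78)/(78 − 3.600) = 14000 L/s.

14000 L/s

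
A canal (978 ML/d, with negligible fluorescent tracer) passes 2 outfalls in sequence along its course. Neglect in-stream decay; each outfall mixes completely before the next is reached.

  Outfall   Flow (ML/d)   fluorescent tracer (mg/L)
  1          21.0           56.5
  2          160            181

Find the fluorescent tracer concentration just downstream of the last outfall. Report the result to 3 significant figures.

26.0 mg/L

After outfall 1: Q = 978.0 + 21.00 = 999.0 ML/d; C = (978.0·0 + 21.00·56.50)/999.0 = 1.188 mg/L.
After outfall 2: Q = 999.0 + 160.0 = 1159 ML/d; C = (999.0·1.188 + 160.0·181.0)/1159 = 26.01 mg/L.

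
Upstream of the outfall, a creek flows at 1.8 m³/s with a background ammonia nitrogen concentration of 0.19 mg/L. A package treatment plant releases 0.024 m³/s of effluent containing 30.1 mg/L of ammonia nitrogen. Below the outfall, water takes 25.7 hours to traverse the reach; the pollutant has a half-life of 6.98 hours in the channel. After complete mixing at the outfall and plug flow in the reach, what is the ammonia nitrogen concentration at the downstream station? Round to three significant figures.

0.0455 mg/L

Mass balance: C = (1.800·0.1900 + 0.02400·30.10) / 1.824 = 1.064/1.824 = 0.5836 mg/L.
Half-life 6.98 h → k = ln 2 / 6.98 = 0.09930 h⁻¹ = 2.383 d⁻¹.
After decay, C = 0.5836 × e^(−kt) = 0.5836 × 0.07792 = 0.04547 mg/L.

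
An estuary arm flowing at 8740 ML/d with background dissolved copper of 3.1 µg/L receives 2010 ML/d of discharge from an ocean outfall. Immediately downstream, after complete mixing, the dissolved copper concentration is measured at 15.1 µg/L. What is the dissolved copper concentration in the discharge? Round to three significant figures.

67.3 µg/L

Mass balance: 8740·3.100 + 2010·Cₑ = 10750·15.10
→ Cₑ = (10750·15.10 − 8740·3.100) / 2010 = 67.28 µg/L.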